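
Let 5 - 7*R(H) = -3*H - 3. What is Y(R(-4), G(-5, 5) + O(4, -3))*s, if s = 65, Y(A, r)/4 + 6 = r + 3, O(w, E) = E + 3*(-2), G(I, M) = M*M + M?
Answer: 4680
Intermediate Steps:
G(I, M) = M + M² (G(I, M) = M² + M = M + M²)
O(w, E) = -6 + E (O(w, E) = E - 6 = -6 + E)
R(H) = 8/7 + 3*H/7 (R(H) = 5/7 - (-3*H - 3)/7 = 5/7 - (-3 - 3*H)/7 = 5/7 + (3/7 + 3*H/7) = 8/7 + 3*H/7)
Y(A, r) = -12 + 4*r (Y(A, r) = -24 + 4*(r + 3) = -24 + 4*(3 + r) = -24 + (12 + 4*r) = -12 + 4*r)
Y(R(-4), G(-5, 5) + O(4, -3))*s = (-12 + 4*(5*(1 + 5) + (-6 - 3)))*65 = (-12 + 4*(5*6 - 9))*65 = (-12 + 4*(30 - 9))*65 = (-12 + 4*21)*65 = (-12 + 84)*65 = 72*65 = 4680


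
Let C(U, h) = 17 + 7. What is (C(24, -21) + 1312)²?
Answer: 1784896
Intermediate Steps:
C(U, h) = 24
(C(24, -21) + 1312)² = (24 + 1312)² = 1336² = 1784896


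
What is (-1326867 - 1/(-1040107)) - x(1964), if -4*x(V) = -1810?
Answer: -2761108606371/2080214 ≈ -1.3273e+6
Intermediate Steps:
x(V) = 905/2 (x(V) = -¼*(-1810) = 905/2)
(-1326867 - 1/(-1040107)) - x(1964) = (-1326867 - 1/(-1040107)) - 1*905/2 = (-1326867 - 1*(-1/1040107)) - 905/2 = (-1326867 + 1/1040107) - 905/2 = -1380083654768/1040107 - 905/2 = -2761108606371/2080214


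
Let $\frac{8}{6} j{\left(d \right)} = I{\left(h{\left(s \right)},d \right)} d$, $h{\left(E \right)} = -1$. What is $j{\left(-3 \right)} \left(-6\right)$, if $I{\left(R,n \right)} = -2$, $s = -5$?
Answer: $-27$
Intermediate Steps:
$j{\left(d \right)} = - \frac{3 d}{2}$ ($j{\left(d \right)} = \frac{3 \left(- 2 d\right)}{4} = - \frac{3 d}{2}$)
$j{\left(-3 \right)} \left(-6\right) = \left(- \frac{3}{2}\right) \left(-3\right) \left(-6\right) = \frac{9}{2} \left(-6\right) = -27$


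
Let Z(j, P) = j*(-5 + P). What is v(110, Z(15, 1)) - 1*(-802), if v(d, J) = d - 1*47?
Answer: 865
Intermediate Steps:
v(d, J) = -47 + d (v(d, J) = d - 47 = -47 + d)
v(110, Z(15, 1)) - 1*(-802) = (-47 + 110) - 1*(-802) = 63 + 802 = 865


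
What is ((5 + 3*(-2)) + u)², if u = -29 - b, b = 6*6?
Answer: 4356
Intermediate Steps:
b = 36
u = -65 (u = -29 - 1*36 = -29 - 36 = -65)
((5 + 3*(-2)) + u)² = ((5 + 3*(-2)) - 65)² = ((5 - 6) - 65)² = (-1 - 65)² = (-66)² = 4356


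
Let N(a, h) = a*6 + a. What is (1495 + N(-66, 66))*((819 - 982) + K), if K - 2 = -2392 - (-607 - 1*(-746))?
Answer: -2780836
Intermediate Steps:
K = -2529 (K = 2 + (-2392 - (-607 - 1*(-746))) = 2 + (-2392 - (-607 + 746)) = 2 + (-2392 - 1*139) = 2 + (-2392 - 139) = 2 - 2531 = -2529)
N(a, h) = 7*a (N(a, h) = 6*a + a = 7*a)
(1495 + N(-66, 66))*((819 - 982) + K) = (1495 + 7*(-66))*((819 - 982) - 2529) = (1495 - 462)*(-163 - 2529) = 1033*(-2692) = -2780836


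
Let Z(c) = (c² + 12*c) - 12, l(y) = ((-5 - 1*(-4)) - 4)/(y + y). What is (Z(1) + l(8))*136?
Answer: 187/2 ≈ 93.500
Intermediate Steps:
l(y) = -5/(2*y) (l(y) = ((-5 + 4) - 4)/((2*y)) = (-1 - 4)*(1/(2*y)) = -5/(2*y))
Z(c) = -12 + c² + 12*c
(Z(1) + l(8))*136 = ((-12 + 1² + 12*1) - 5/2/8)*136 = ((-12 + 1 + 12) - 5/2*⅛)*136 = (1 - 5/16)*136 = (11/16)*136 = 187/2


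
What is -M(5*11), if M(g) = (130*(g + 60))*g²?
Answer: -45223750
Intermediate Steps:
M(g) = g²*(7800 + 130*g) (M(g) = (130*(60 + g))*g² = (7800 + 130*g)*g² = g²*(7800 + 130*g))
-M(5*11) = -130*(5*11)²*(60 + 5*11) = -130*55²*(60 + 55) = -130*3025*115 = -1*45223750 = -45223750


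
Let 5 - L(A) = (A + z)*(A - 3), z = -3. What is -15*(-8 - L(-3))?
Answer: -345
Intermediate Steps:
L(A) = 5 - (-3 + A)² (L(A) = 5 - (A - 3)*(A - 3) = 5 - (-3 + A)*(-3 + A) = 5 - (-3 + A)²)
-15*(-8 - L(-3)) = -15*(-8 - (-4 - 1*(-3)² + 6*(-3))) = -15*(-8 - (-4 - 1*9 - 18)) = -15*(-8 - (-4 - 9 - 18)) = -15*(-8 - 1*(-31)) = -15*(-8 + 31) = -15*23 = -345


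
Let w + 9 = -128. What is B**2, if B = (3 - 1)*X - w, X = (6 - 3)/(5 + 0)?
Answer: 477481/25 ≈ 19099.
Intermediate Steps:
X = 3/5 ≈ 0.60000
w = -137 (w = -9 - 128 = -137)
B = 691/5 (B = (3 - 1)*(3/5) - 1*(-137) = 2*(3/5) + 137 = 6/5 + 137 = 691/5 ≈ 138.20)
B**2 = (691/5)**2 = 477481/25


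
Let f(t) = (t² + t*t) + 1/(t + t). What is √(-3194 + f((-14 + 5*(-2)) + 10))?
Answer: I*√549199/14 ≈ 52.934*I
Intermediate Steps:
f(t) = 1/(2*t) + 2*t² (f(t) = (t² + t²) + 1/(2*t) = 2*t² + 1/(2*t) = 1/(2*t) + 2*t²)
√(-3194 + f((-14 + 5*(-2)) + 10)) = √(-3194 + (1 + 4*((-14 + 5*(-2)) + 10)³)/(2*((-14 + 5*(-2)) + 10))) = √(-3194 + (1 + 4*((-14 - 10) + 10)³)/(2*((-14 - 10) + 10))) = √(-3194 + (1 + 4*(-24 + 10)³)/(2*(-24 + 10))) = √(-3194 + (½)*(1 + 4*(-14)³)/(-14)) = √(-3194 + (½)*(-1/14)*(1 + 4*(-2744))) = √(-3194 + (½)*(-1/14)*(1 - 10976)) = √(-3194 + (½)*(-1/14)*(-10975)) = √(-3194 + 10975/28) = √(-78457/28) = I*√549199/14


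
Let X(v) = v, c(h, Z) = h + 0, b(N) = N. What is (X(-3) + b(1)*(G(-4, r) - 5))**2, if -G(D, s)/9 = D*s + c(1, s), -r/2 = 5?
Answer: 142129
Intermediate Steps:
r = -10 (r = -2*5 = -10)
c(h, Z) = h
G(D, s) = -9 - 9*D*s (G(D, s) = -9*(D*s + 1) = -9*(1 + D*s) = -9 - 9*D*s)
(X(-3) + b(1)*(G(-4, r) - 5))**2 = (-3 + 1*((-9 - 9*(-4)*(-10)) - 5))**2 = (-3 + 1*((-9 - 360) - 5))**2 = (-3 + 1*(-369 - 5))**2 = (-3 + 1*(-374))**2 = (-3 - 374)**2 = (-377)**2 = 142129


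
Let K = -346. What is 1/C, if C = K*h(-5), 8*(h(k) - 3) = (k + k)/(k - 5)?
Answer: -4/4325 ≈ -0.00092486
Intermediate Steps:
h(k) = 3 + k/(4*(-5 + k)) (h(k) = 3 + ((k + k)/(k - 5))/8 = 3 + ((2*k)/(-5 + k))/8 = 3 + (2*k/(-5 + k))/8 = 3 + k/(4*(-5 + k)))
C = -4325/4 (C = -173*(-60 + 13*(-5))/(2*(-5 - 5)) = -173*(-60 - 65)/(2*(-10)) = -173*(-1)*(-125)/(2*10) = -346*25/8 = -4325/4 ≈ -1081.3)
1/C = 1/(-4325/4) = -4/4325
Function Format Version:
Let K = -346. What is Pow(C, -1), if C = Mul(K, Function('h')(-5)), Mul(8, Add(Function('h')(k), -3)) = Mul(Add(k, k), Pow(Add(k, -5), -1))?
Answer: Rational(-4, 4325) ≈ -0.00092486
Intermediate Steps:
Function('h')(k) = Add(3, Mul(Rational(1, 4), k, Pow(Add(-5, k), -1))) (Function('h')(k) = Add(3, Mul(Rational(1, 8), Mul(Add(k, k), Pow(Add(k, -5), -1)))) = Add(3, Mul(Rational(1, 8), Mul(Mul(2, k), Pow(Add(-5, k), -1)))) = Add(3, Mul(Rational(1, 8), Mul(2, k, Pow(Add(-5, k), -1)))) = Add(3, Mul(Rational(1, 4), k, Pow(Add(-5, k), -1))))
C = Rational(-4325, 4) (C = Mul(-346, Mul(Rational(1, 4), Pow(Add(-5, -5), -1), Add(-60, Mul(13, -5)))) = Mul(-346, Mul(Rational(1, 4), Pow(-10, -1), Add(-60, -65))) = Mul(-346, Mul(Rational(1, 4), Rational(-1, 10), -125)) = Mul(-346, Rational(25, 8)) = Rational(-4325, 4) ≈ -1081.3)
Pow(C, -1) = Pow(Rational(-4325, 4), -1) = Rational(-4, 4325)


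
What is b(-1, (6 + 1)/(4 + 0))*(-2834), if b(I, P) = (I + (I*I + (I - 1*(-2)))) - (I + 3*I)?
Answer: -14170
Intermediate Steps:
b(I, P) = 2 + I² - 2*I (b(I, P) = (I + (I² + (I + 2))) - 4*I = (I + (I² + (2 + I))) - 4*I = (I + (2 + I + I²)) - 4*I = (2 + I² + 2*I) - 4*I = 2 + I² - 2*I)
b(-1, (6 + 1)/(4 + 0))*(-2834) = (2 + (-1)² - 2*(-1))*(-2834) = (2 + 1 + 2)*(-2834) = 5*(-2834) = -14170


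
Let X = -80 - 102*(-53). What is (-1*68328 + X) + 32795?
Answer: -30207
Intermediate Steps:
X = 5326 (X = -80 + 5406 = 5326)
(-1*68328 + X) + 32795 = (-1*68328 + 5326) + 32795 = (-68328 + 5326) + 32795 = -63002 + 32795 = -30207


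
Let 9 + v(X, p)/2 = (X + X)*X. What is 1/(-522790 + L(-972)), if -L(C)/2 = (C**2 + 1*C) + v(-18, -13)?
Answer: -1/2412970 ≈ -4.1443e-7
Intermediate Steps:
v(X, p) = -18 + 4*X**2 (v(X, p) = -18 + 2*((X + X)*X) = -18 + 2*((2*X)*X) = -18 + 2*(2*X**2) = -18 + 4*X**2)
L(C) = -2556 - 2*C - 2*C**2 (L(C) = -2*((C**2 + 1*C) + (-18 + 4*(-18)**2)) = -2*((C**2 + C) + (-18 + 4*324)) = -2*((C + C**2) + (-18 + 1296)) = -2*((C + C**2) + 1278) = -2*(1278 + C + C**2) = -2556 - 2*C - 2*C**2)
1/(-522790 + L(-972)) = 1/(-522790 + (-2556 - 2*(-972) - 2*(-972)**2)) = 1/(-522790 + (-2556 + 1944 - 2*944784)) = 1/(-522790 + (-2556 + 1944 - 1889568)) = 1/(-522790 - 1890180) = 1/(-2412970) = -1/2412970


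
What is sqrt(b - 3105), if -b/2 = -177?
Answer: I*sqrt(2751) ≈ 52.45*I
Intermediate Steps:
b = 354 (b = -2*(-177) = 354)
sqrt(b - 3105) = sqrt(354 - 3105) = sqrt(-2751) = I*sqrt(2751)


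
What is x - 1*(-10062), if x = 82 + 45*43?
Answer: 12079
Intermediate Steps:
x = 2017 (x = 82 + 1935 = 2017)
x - 1*(-10062) = 2017 - 1*(-10062) = 2017 + 10062 = 12079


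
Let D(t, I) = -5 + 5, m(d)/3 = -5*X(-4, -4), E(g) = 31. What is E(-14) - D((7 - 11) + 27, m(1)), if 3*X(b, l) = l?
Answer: 31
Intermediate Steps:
X(b, l) = l/3
m(d) = 20 (m(d) = 3*(-5*(-4)/3) = 3*(-5*(-4/3)) = 3*(20/3) = 20)
D(t, I) = 0
E(-14) - D((7 - 11) + 27, m(1)) = 31 - 1*0 = 31 + 0 = 31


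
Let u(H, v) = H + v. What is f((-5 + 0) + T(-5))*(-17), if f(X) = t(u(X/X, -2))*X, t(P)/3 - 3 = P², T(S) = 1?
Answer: 816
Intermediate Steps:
t(P) = 9 + 3*P²
f(X) = 12*X (f(X) = (9 + 3*(X/X - 2)²)*X = (9 + 3*(1 - 2)²)*X = (9 + 3*(-1)²)*X = (9 + 3*1)*X = (9 + 3)*X = 12*X)
f((-5 + 0) + T(-5))*(-17) = (12*((-5 + 0) + 1))*(-17) = (12*(-5 + 1))*(-17) = (12*(-4))*(-17) = -48*(-17) = 816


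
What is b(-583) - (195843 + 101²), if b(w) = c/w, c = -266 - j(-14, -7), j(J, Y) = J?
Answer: -120123400/583 ≈ -2.0604e+5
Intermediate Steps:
c = -252 (c = -266 - 1*(-14) = -266 + 14 = -252)
b(w) = -252/w
b(-583) - (195843 + 101²) = -252/(-583) - (195843 + 101²) = -252*(-1/583) - (195843 + 10201) = 252/583 - 1*206044 = 252/583 - 206044 = -120123400/583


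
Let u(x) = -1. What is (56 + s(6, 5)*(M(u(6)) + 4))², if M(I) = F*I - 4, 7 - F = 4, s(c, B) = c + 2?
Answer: 1024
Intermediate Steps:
s(c, B) = 2 + c
F = 3 (F = 7 - 1*4 = 7 - 4 = 3)
M(I) = -4 + 3*I (M(I) = 3*I - 4 = -4 + 3*I)
(56 + s(6, 5)*(M(u(6)) + 4))² = (56 + (2 + 6)*((-4 + 3*(-1)) + 4))² = (56 + 8*((-4 - 3) + 4))² = (56 + 8*(-7 + 4))² = (56 + 8*(-3))² = (56 - 24)² = 32² = 1024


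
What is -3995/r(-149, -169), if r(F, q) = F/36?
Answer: 143820/149 ≈ 965.23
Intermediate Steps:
r(F, q) = F/36 (r(F, q) = F*(1/36) = F/36)
-3995/r(-149, -169) = -3995/((1/36)*(-149)) = -3995/(-149/36) = -3995*(-36/149) = 143820/149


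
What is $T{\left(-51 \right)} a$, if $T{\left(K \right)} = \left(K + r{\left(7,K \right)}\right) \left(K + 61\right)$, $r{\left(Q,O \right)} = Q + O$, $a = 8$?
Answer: $-7600$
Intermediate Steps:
$r{\left(Q,O \right)} = O + Q$
$T{\left(K \right)} = \left(7 + 2 K\right) \left(61 + K\right)$ ($T{\left(K \right)} = \left(K + \left(K + 7\right)\right) \left(K + 61\right) = \left(K + \left(7 + K\right)\right) \left(61 + K\right) = \left(7 + 2 K\right) \left(61 + K\right)$)
$T{\left(-51 \right)} a = \left(427 + 2 \left(-51\right)^{2} + 129 \left(-51\right)\right) 8 = \left(427 + 2 \cdot 2601 - 6579\right) 8 = \left(427 + 5202 - 6579\right) 8 = \left(-950\right) 8 = -7600$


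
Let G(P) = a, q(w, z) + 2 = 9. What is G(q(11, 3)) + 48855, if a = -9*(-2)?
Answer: 48873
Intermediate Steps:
a = 18
q(w, z) = 7 (q(w, z) = -2 + 9 = 7)
G(P) = 18
G(q(11, 3)) + 48855 = 18 + 48855 = 48873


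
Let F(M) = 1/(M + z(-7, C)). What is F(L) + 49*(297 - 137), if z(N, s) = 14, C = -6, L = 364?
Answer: 2963521/378 ≈ 7840.0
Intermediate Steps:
F(M) = 1/(14 + M) (F(M) = 1/(M + 14) = 1/(14 + M))
F(L) + 49*(297 - 137) = 1/(14 + 364) + 49*(297 - 137) = 1/378 + 49*160 = 1/378 + 7840 = 2963521/378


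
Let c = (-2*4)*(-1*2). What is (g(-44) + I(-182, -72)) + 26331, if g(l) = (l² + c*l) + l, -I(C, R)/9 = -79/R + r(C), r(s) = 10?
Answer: 219353/8 ≈ 27419.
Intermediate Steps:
I(C, R) = -90 + 711/R (I(C, R) = -9*(-79/R + 10) = -9*(10 - 79/R) = -90 + 711/R)
c = 16 (c = -8*(-2) = 16)
g(l) = l² + 17*l (g(l) = (l² + 16*l) + l = l² + 17*l)
(g(-44) + I(-182, -72)) + 26331 = (-44*(17 - 44) + (-90 + 711/(-72))) + 26331 = (-44*(-27) + (-90 + 711*(-1/72))) + 26331 = (1188 + (-90 - 79/8)) + 26331 = (1188 - 799/8) + 26331 = 8705/8 + 26331 = 219353/8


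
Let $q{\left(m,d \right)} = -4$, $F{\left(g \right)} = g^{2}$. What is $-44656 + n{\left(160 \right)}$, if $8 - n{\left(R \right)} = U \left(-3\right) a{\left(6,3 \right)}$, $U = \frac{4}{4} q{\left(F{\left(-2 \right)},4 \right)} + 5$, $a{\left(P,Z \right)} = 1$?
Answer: $-44645$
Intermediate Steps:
$U = 1$ ($U = \frac{4}{4} \left(-4\right) + 5 = 4 \cdot \frac{1}{4} \left(-4\right) + 5 = 1 \left(-4\right) + 5 = -4 + 5 = 1$)
$n{\left(R \right)} = 11$ ($n{\left(R \right)} = 8 - 1 \left(-3\right) 1 = 8 - \left(-3\right) 1 = 8 - -3 = 8 + 3 = 11$)
$-44656 + n{\left(160 \right)} = -44656 + 11 = -44645$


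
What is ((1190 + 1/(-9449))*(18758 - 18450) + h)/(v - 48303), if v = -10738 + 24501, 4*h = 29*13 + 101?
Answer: -125977321/11867944 ≈ -10.615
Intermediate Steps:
h = 239/2 (h = (29*13 + 101)/4 = (377 + 101)/4 = (1/4)*478 = 239/2 ≈ 119.50)
v = 13763
((1190 + 1/(-9449))*(18758 - 18450) + h)/(v - 48303) = ((1190 + 1/(-9449))*(18758 - 18450) + 239/2)/(13763 - 48303) = ((1190 - 1/9449)*308 + 239/2)/(-34540) = ((11244309/9449)*308 + 239/2)*(-1/34540) = (314840652/859 + 239/2)*(-1/34540) = (629886605/1718)*(-1/34540) = -125977321/11867944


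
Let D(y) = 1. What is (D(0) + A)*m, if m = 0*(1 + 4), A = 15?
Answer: 0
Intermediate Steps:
m = 0 (m = 0*5 = 0)
(D(0) + A)*m = (1 + 15)*0 = 16*0 = 0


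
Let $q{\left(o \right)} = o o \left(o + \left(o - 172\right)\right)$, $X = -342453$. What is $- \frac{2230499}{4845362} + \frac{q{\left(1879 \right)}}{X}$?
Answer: $- \frac{61347304022106659}{1659308752986} \approx -36972.0$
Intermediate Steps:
$q{\left(o \right)} = o^{2} \left(-172 + 2 o\right)$ ($q{\left(o \right)} = o^{2} \left(o + \left(o - 172\right)\right) = o^{2} \left(o + \left(-172 + o\right)\right) = o^{2} \left(-172 + 2 o\right)$)
$- \frac{2230499}{4845362} + \frac{q{\left(1879 \right)}}{X} = - \frac{2230499}{4845362} + \frac{2 \cdot 1879^{2} \left(-86 + 1879\right)}{-342453} = \left(-2230499\right) \frac{1}{4845362} + 2 \cdot 3530641 \cdot 1793 \left(- \frac{1}{342453}\right) = - \frac{2230499}{4845362} + 12660878626 \left(- \frac{1}{342453}\right) = - \frac{2230499}{4845362} - \frac{12660878626}{342453} = - \frac{61347304022106659}{1659308752986}$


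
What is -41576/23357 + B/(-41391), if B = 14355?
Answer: -228462439/107418843 ≈ -2.1268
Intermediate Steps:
-41576/23357 + B/(-41391) = -41576/23357 + 14355/(-41391) = -41576*1/23357 + 14355*(-1/41391) = -41576/23357 - 1595/4599 = -228462439/107418843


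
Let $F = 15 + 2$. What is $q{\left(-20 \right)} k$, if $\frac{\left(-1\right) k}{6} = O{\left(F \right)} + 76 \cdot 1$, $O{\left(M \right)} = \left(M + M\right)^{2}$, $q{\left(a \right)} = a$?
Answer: $147840$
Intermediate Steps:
$F = 17$
$O{\left(M \right)} = 4 M^{2}$ ($O{\left(M \right)} = \left(2 M\right)^{2} = 4 M^{2}$)
$k = -7392$ ($k = - 6 \left(4 \cdot 17^{2} + 76 \cdot 1\right) = - 6 \left(4 \cdot 289 + 76\right) = - 6 \left(1156 + 76\right) = \left(-6\right) 1232 = -7392$)
$q{\left(-20 \right)} k = \left(-20\right) \left(-7392\right) = 147840$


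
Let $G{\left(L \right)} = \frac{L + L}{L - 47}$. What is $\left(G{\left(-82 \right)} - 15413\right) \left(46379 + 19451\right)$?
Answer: $- \frac{130877478790}{129} \approx -1.0146 \cdot 10^{9}$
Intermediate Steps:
$G{\left(L \right)} = \frac{2 L}{-47 + L}$
$\left(G{\left(-82 \right)} - 15413\right) \left(46379 + 19451\right) = \left(2 \left(-82\right) \frac{1}{-47 - 82} - 15413\right) \left(46379 + 19451\right) = \left(2 \left(-82\right) \frac{1}{-129} - 15413\right) 65830 = \left(2 \left(-82\right) \left(- \frac{1}{129}\right) - 15413\right) 65830 = \left(\frac{164}{129} - 15413\right) 65830 = \left(- \frac{1988113}{129}\right) 65830 = - \frac{130877478790}{129}$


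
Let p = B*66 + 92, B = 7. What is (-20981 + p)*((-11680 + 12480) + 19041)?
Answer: -405292107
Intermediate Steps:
p = 554 (p = 7*66 + 92 = 462 + 92 = 554)
(-20981 + p)*((-11680 + 12480) + 19041) = (-20981 + 554)*((-11680 + 12480) + 19041) = -20427*(800 + 19041) = -20427*19841 = -405292107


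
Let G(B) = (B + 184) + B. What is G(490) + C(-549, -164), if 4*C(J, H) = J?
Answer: 4107/4 ≈ 1026.8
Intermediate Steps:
G(B) = 184 + 2*B (G(B) = (184 + B) + B = 184 + 2*B)
C(J, H) = J/4
G(490) + C(-549, -164) = (184 + 2*490) + (¼)*(-549) = (184 + 980) - 549/4 = 1164 - 549/4 = 4107/4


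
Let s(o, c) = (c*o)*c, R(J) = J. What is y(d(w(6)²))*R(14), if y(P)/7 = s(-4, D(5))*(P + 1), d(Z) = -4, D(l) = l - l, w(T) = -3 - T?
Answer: 0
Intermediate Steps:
D(l) = 0
s(o, c) = o*c²
y(P) = 0 (y(P) = 7*((-4*0²)*(P + 1)) = 7*((-4*0)*(1 + P)) = 7*(0*(1 + P)) = 7*0 = 0)
y(d(w(6)²))*R(14) = 0*14 = 0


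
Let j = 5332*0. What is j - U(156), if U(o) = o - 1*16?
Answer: -140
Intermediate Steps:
U(o) = -16 + o (U(o) = o - 16 = -16 + o)
j = 0
j - U(156) = 0 - (-16 + 156) = 0 - 1*140 = 0 - 140 = -140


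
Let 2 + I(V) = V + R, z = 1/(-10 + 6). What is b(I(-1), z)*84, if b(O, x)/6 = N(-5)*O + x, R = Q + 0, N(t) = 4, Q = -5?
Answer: -16254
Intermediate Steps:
R = -5 (R = -5 + 0 = -5)
z = -1/4 (z = 1/(-4) = -1/4 ≈ -0.25000)
I(V) = -7 + V (I(V) = -2 + (V - 5) = -2 + (-5 + V) = -7 + V)
b(O, x) = 6*x + 24*O (b(O, x) = 6*(4*O + x) = 6*(x + 4*O) = 6*x + 24*O)
b(I(-1), z)*84 = (6*(-1/4) + 24*(-7 - 1))*84 = (-3/2 + 24*(-8))*84 = (-3/2 - 192)*84 = -387/2*84 = -16254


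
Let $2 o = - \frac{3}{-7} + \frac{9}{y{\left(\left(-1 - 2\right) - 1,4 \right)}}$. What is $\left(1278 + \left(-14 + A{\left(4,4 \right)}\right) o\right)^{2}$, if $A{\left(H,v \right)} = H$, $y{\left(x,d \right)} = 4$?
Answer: $\frac{1253797281}{784} \approx 1.5992 \cdot 10^{6}$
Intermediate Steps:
$o = \frac{75}{56}$ ($o = \frac{- \frac{3}{-7} + \frac{9}{4}}{2} = \frac{\left(-3\right) \left(- \frac{1}{7}\right) + 9 \cdot \frac{1}{4}}{2} = \frac{\frac{3}{7} + \frac{9}{4}}{2} = \frac{1}{2} \cdot \frac{75}{28} = \frac{75}{56} \approx 1.3393$)
$\left(1278 + \left(-14 + A{\left(4,4 \right)}\right) o\right)^{2} = \left(1278 + \left(-14 + 4\right) \frac{75}{56}\right)^{2} = \left(1278 - \frac{375}{28}\right)^{2} = \left(\frac{35409}{28}\right)^{2} = \frac{1253797281}{784}$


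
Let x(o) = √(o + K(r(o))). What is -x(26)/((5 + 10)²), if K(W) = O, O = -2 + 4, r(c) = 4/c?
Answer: -2*√7/225 ≈ -0.023518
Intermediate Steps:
O = 2
K(W) = 2
x(o) = √(2 + o) (x(o) = √(o + 2) = √(2 + o))
-x(26)/((5 + 10)²) = -√(2 + 26)/((5 + 10)²) = -√28/(15²) = -2*√7/225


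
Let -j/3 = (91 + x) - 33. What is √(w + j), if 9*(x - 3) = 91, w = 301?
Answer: √789/3 ≈ 9.3631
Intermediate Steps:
x = 118/9 (x = 3 + (⅑)*91 = 3 + 91/9 = 118/9 ≈ 13.111)
j = -640/3 (j = -3*((91 + 118/9) - 33) = -3*(937/9 - 33) = -3*640/9 = -640/3 ≈ -213.33)
√(w + j) = √(301 - 640/3) = √(263/3) = √789/3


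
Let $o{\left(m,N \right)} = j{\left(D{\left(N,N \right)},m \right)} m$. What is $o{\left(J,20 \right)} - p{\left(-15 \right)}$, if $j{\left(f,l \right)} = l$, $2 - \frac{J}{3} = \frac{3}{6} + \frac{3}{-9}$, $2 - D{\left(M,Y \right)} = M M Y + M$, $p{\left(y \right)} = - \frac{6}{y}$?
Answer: $\frac{597}{20} \approx 29.85$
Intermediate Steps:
$D{\left(M,Y \right)} = 2 - M - Y M^{2}$ ($D{\left(M,Y \right)} = 2 - \left(M M Y + M\right) = 2 - \left(M^{2} Y + M\right) = 2 - \left(Y M^{2} + M\right) = 2 - \left(M + Y M^{2}\right) = 2 - M - Y M^{2}$)
$J = \frac{11}{2}$ ($J = 6 - 3 \left(\frac{3}{6} + \frac{3}{-9}\right) = 6 - 3 \left(3 \cdot \frac{1}{6} + 3 \left(- \frac{1}{9}\right)\right) = 6 - 3 \left(\frac{1}{2} - \frac{1}{3}\right) = 6 - \frac{1}{2} = \frac{11}{2} \approx 5.5$)
$o{\left(m,N \right)} = m^{2}$ ($o{\left(m,N \right)} = m m = m^{2}$)
$o{\left(J,20 \right)} - p{\left(-15 \right)} = \left(\frac{11}{2}\right)^{2} - - \frac{6}{-15} = \frac{121}{4} - \left(-6\right) \left(- \frac{1}{15}\right) = \frac{121}{4} - \frac{2}{5} = \frac{597}{20}$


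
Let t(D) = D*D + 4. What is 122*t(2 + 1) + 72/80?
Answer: 15869/10 ≈ 1586.9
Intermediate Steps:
t(D) = 4 + D² (t(D) = D² + 4 = 4 + D²)
122*t(2 + 1) + 72/80 = 122*(4 + (2 + 1)²) + 72/80 = 122*(4 + 3²) + 72*(1/80) = 122*(4 + 9) + 9/10 = 122*13 + 9/10 = 1586 + 9/10 = 15869/10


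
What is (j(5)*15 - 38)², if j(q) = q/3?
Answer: 169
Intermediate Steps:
j(q) = q/3 (j(q) = q*(⅓) = q/3)
(j(5)*15 - 38)² = (((⅓)*5)*15 - 38)² = ((5/3)*15 - 38)² = (25 - 38)² = (-13)² = 169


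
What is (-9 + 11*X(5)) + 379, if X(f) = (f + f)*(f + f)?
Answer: 1470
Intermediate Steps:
X(f) = 4*f² (X(f) = (2*f)*(2*f) = 4*f²)
(-9 + 11*X(5)) + 379 = (-9 + 11*(4*5²)) + 379 = (-9 + 11*(4*25)) + 379 = (-9 + 11*100) + 379 = (-9 + 1100) + 379 = 1091 + 379 = 1470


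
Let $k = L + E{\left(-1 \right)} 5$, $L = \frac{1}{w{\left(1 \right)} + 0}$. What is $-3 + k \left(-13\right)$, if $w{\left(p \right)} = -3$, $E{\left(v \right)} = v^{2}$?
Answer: $- \frac{191}{3} \approx -63.667$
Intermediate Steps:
$L = - \frac{1}{3}$ ($L = \frac{1}{-3 + 0} = \frac{1}{-3} = - \frac{1}{3} \approx -0.33333$)
$k = \frac{14}{3}$ ($k = - \frac{1}{3} + \left(-1\right)^{2} \cdot 5 = - \frac{1}{3} + 1 \cdot 5 = - \frac{1}{3} + 5 = \frac{14}{3} \approx 4.6667$)
$-3 + k \left(-13\right) = -3 + \frac{14}{3} \left(-13\right) = -3 - \frac{182}{3} = - \frac{191}{3}$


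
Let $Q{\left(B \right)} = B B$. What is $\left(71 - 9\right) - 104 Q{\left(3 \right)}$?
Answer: $-874$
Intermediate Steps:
$Q{\left(B \right)} = B^{2}$
$\left(71 - 9\right) - 104 Q{\left(3 \right)} = \left(71 - 9\right) - 104 \cdot 3^{2} = \left(71 - 9\right) - 936 = 62 - 936 = -874$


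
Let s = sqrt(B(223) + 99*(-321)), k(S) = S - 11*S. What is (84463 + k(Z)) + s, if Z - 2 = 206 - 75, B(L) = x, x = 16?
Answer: 83133 + I*sqrt(31763) ≈ 83133.0 + 178.22*I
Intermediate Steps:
B(L) = 16
Z = 133 (Z = 2 + (206 - 75) = 2 + 131 = 133)
k(S) = -10*S
s = I*sqrt(31763) (s = sqrt(16 + 99*(-321)) = sqrt(16 - 31779) = sqrt(-31763) = I*sqrt(31763) ≈ 178.22*I)
(84463 + k(Z)) + s = (84463 - 10*133) + I*sqrt(31763) = (84463 - 1330) + I*sqrt(31763) = 83133 + I*sqrt(31763)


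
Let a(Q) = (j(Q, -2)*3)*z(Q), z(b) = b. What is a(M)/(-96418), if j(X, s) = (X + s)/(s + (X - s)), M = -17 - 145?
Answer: 246/48209 ≈ 0.0051028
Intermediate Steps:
M = -162
j(X, s) = (X + s)/X
a(Q) = -6 + 3*Q (a(Q) = (((Q - 2)/Q)*3)*Q = (((-2 + Q)/Q)*3)*Q = (3*(-2 + Q)/Q)*Q = -6 + 3*Q)
a(M)/(-96418) = (-6 + 3*(-162))/(-96418) = (-6 - 486)*(-1/96418) = -492*(-1/96418) = 246/48209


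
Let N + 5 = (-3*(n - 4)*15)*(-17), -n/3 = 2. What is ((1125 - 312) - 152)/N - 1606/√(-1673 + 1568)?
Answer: -661/7655 + 1606*I*√105/105 ≈ -0.086349 + 156.73*I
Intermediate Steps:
n = -6 (n = -3*2 = -6)
N = -7655 (N = -5 + (-3*(-6 - 4)*15)*(-17) = -5 + (-3*(-10)*15)*(-17) = -5 + (30*15)*(-17) = -5 + 450*(-17) = -5 - 7650 = -7655)
((1125 - 312) - 152)/N - 1606/√(-1673 + 1568) = ((1125 - 312) - 152)/(-7655) - 1606/√(-1673 + 1568) = (813 - 152)*(-1/7655) - 1606*(-I*√105/105) = 661*(-1/7655) - 1606*(-I*√105/105) = -661/7655 - (-1606)*I*√105/105 = -661/7655 + 1606*I*√105/105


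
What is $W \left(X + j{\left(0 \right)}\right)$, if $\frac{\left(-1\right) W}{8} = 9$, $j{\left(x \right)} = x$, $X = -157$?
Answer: $11304$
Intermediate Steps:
$W = -72$ ($W = \left(-8\right) 9 = -72$)
$W \left(X + j{\left(0 \right)}\right) = - 72 \left(-157 + 0\right) = \left(-72\right) \left(-157\right) = 11304$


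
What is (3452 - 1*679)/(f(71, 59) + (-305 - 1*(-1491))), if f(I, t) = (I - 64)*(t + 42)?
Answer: 2773/1893 ≈ 1.4649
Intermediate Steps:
f(I, t) = (-64 + I)*(42 + t)
(3452 - 1*679)/(f(71, 59) + (-305 - 1*(-1491))) = (3452 - 1*679)/((-2688 - 64*59 + 42*71 + 71*59) + (-305 - 1*(-1491))) = (3452 - 679)/((-2688 - 3776 + 2982 + 4189) + (-305 + 1491)) = 2773/(707 + 1186) = 2773/1893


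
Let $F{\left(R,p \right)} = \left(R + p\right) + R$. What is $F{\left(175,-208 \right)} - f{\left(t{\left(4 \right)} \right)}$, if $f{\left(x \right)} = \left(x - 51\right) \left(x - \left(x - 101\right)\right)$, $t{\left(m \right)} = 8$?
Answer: $4485$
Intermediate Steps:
$F{\left(R,p \right)} = p + 2 R$
$f{\left(x \right)} = -5151 + 101 x$ ($f{\left(x \right)} = \left(-51 + x\right) \left(x - \left(x - 101\right)\right) = \left(-51 + x\right) \left(x - \left(-101 + x\right)\right) = \left(-51 + x\right) 101 = -5151 + 101 x$)
$F{\left(175,-208 \right)} - f{\left(t{\left(4 \right)} \right)} = \left(-208 + 2 \cdot 175\right) - \left(-5151 + 101 \cdot 8\right) = \left(-208 + 350\right) - \left(-5151 + 808\right) = 142 - -4343 = 142 + 4343 = 4485$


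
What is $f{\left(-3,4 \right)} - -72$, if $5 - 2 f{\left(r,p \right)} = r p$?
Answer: $\frac{161}{2} \approx 80.5$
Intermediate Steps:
$f{\left(r,p \right)} = \frac{5}{2} - \frac{p r}{2}$ ($f{\left(r,p \right)} = \frac{5}{2} - \frac{r p}{2} = \frac{5}{2} - \frac{p r}{2}$)
$f{\left(-3,4 \right)} - -72 = \left(\frac{5}{2} - 2 \left(-3\right)\right) - -72 = \left(\frac{5}{2} + 6\right) + 72 = \frac{17}{2} + 72 = \frac{161}{2}$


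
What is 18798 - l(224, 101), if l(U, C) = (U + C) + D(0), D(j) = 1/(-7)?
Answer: 129312/7 ≈ 18473.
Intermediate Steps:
D(j) = -⅐
l(U, C) = -⅐ + C + U (l(U, C) = (U + C) - ⅐ = (C + U) - ⅐ = -⅐ + C + U)
18798 - l(224, 101) = 18798 - (-⅐ + 101 + 224) = 18798 - 1*2274/7 = 18798 - 2274/7 = 129312/7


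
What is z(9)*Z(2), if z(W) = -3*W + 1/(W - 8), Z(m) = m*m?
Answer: -104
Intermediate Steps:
Z(m) = m²
z(W) = 1/(-8 + W) - 3*W (z(W) = -3*W + 1/(-8 + W) = 1/(-8 + W) - 3*W)
z(9)*Z(2) = ((1 - 3*9² + 24*9)/(-8 + 9))*2² = ((1 - 3*81 + 216)/1)*4 = (1*(1 - 243 + 216))*4 = (1*(-26))*4 = -26*4 = -104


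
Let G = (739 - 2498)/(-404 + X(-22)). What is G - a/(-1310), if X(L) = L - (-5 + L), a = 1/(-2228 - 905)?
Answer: 7219340171/1637587770 ≈ 4.4085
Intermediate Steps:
a = -1/3133 (a = 1/(-3133) = -1/3133 ≈ -0.00031918)
X(L) = 5 (X(L) = L + (5 - L) = 5)
G = 1759/399 (G = (739 - 2498)/(-404 + 5) = -1759/(-399) = -1759*(-1/399) = 1759/399 ≈ 4.4085)
G - a/(-1310) = 1759/399 - (-1)/(3133*(-1310)) = 1759/399 - (-1)*(-1)/(3133*1310) = 1759/399 - 1*1/4104230 = 1759/399 - 1/4104230 = 7219340171/1637587770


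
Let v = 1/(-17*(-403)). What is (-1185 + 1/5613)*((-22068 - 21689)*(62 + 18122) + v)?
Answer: 12086011459819690716/12818221 ≈ 9.4288e+11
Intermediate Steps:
v = 1/6851 ≈ 0.00014596
(-1185 + 1/5613)*((-22068 - 21689)*(62 + 18122) + v) = (-1185 + 1/5613)*((-22068 - 21689)*(62 + 18122) + 1/6851) = (-1185 + 1/5613)*(-43757*18184 + 1/6851) = -6651404*(-795677288 + 1/6851)/5613 = -6651404/5613*(-5451185100087/6851) = 12086011459819690716/12818221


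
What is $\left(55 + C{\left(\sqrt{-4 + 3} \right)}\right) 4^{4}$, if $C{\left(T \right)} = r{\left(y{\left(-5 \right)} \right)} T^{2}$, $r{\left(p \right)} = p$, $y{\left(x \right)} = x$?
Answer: $15360$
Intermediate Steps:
$C{\left(T \right)} = - 5 T^{2}$
$\left(55 + C{\left(\sqrt{-4 + 3} \right)}\right) 4^{4} = \left(55 - 5 \left(\sqrt{-4 + 3}\right)^{2}\right) 4^{4} = \left(55 - 5 \left(\sqrt{-1}\right)^{2}\right) 256 = \left(55 - 5 i^{2}\right) 256 = \left(55 - -5\right) 256 = \left(55 + 5\right) 256 = 60 \cdot 256 = 15360$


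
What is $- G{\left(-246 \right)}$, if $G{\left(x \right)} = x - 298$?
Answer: $544$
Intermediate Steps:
$G{\left(x \right)} = -298 + x$
$- G{\left(-246 \right)} = - (-298 - 246) = \left(-1\right) \left(-544\right) = 544$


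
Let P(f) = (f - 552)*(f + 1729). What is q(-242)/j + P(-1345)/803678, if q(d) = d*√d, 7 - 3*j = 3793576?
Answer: -364224/401839 + 2662*I*√2/1264523 ≈ -0.90639 + 0.0029771*I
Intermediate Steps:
j = -1264523 (j = 7/3 - ⅓*3793576 = 7/3 - 3793576/3 = -1264523)
q(d) = d^(3/2)
P(f) = (-552 + f)*(1729 + f)
q(-242)/j + P(-1345)/803678 = (-242)^(3/2)/(-1264523) + (-954408 + (-1345)² + 1177*(-1345))/803678 = -2662*I*√2*(-1/1264523) + (-954408 + 1809025 - 1583065)*(1/803678) = 2662*I*√2/1264523 - 728448*1/803678 = 2662*I*√2/1264523 - 364224/401839 = -364224/401839 + 2662*I*√2/1264523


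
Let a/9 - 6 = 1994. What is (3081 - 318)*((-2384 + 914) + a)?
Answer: 45672390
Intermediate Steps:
a = 18000 (a = 54 + 9*1994 = 54 + 17946 = 18000)
(3081 - 318)*((-2384 + 914) + a) = (3081 - 318)*((-2384 + 914) + 18000) = 2763*(-1470 + 18000) = 2763*16530 = 45672390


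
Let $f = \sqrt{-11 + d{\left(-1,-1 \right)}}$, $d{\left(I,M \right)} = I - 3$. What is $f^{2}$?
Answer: $-15$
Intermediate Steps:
$d{\left(I,M \right)} = -3 + I$
$f = i \sqrt{15}$ ($f = \sqrt{-11 - 4} = \sqrt{-15} = i \sqrt{15} \approx 3.873 i$)
$f^{2} = \left(i \sqrt{15}\right)^{2} = -15$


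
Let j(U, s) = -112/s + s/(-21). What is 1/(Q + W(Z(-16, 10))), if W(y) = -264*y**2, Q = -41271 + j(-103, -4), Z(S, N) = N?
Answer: -21/1420499 ≈ -1.4784e-5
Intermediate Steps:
j(U, s) = -112/s - s/21 (j(U, s) = -112/s + s*(-1/21) = -112/s - s/21)
Q = -866099/21 (Q = -41271 + (-112/(-4) - 1/21*(-4)) = -41271 + (-112*(-1/4) + 4/21) = -41271 + (28 + 4/21) = -41271 + 592/21 = -866099/21 ≈ -41243.)
1/(Q + W(Z(-16, 10))) = 1/(-866099/21 - 264*10**2) = 1/(-866099/21 - 264*100) = 1/(-866099/21 - 26400) = 1/(-1420499/21) = -21/1420499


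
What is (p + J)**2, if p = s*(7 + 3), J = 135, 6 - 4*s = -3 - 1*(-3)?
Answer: 22500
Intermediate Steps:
s = 3/2 (s = 3/2 - (-3 - 1*(-3))/4 = 3/2 - (-3 + 3)/4 = 3/2 - 1/4*0 = 3/2 + 0 = 3/2 ≈ 1.5000)
p = 15 (p = 3*(7 + 3)/2 = (3/2)*10 = 15)
(p + J)**2 = (15 + 135)**2 = 150**2 = 22500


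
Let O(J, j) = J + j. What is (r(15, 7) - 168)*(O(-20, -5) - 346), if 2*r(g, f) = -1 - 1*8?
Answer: 127995/2 ≈ 63998.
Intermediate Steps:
r(g, f) = -9/2 (r(g, f) = (-1 - 1*8)/2 = (-1 - 8)/2 = (½)*(-9) = -9/2)
(r(15, 7) - 168)*(O(-20, -5) - 346) = (-9/2 - 168)*((-20 - 5) - 346) = -345*(-25 - 346)/2 = -345/2*(-371) = 127995/2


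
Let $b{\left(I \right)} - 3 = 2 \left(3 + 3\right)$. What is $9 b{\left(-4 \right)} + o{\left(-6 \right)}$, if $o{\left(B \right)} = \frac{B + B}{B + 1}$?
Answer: $\frac{687}{5} \approx 137.4$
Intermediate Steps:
$o{\left(B \right)} = \frac{2 B}{1 + B}$
$b{\left(I \right)} = 15$ ($b{\left(I \right)} = 3 + 2 \left(3 + 3\right) = 3 + 2 \cdot 6 = 3 + 12 = 15$)
$9 b{\left(-4 \right)} + o{\left(-6 \right)} = 9 \cdot 15 + 2 \left(-6\right) \frac{1}{1 - 6} = 135 + 2 \left(-6\right) \frac{1}{-5} = 135 + 2 \left(-6\right) \left(- \frac{1}{5}\right) = 135 + \frac{12}{5} = \frac{687}{5}$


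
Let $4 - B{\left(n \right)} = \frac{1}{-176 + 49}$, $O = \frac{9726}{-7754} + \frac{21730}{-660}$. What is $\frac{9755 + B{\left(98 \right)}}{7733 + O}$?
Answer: $\frac{24395278116}{19245285233} \approx 1.2676$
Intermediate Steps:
$O = - \frac{8745679}{255882}$ ($O = 9726 \left(- \frac{1}{7754}\right) + 21730 \left(- \frac{1}{660}\right) = - \frac{4863}{3877} - \frac{2173}{66} = - \frac{8745679}{255882} \approx -34.179$)
$B{\left(n \right)} = \frac{509}{127}$ ($B{\left(n \right)} = 4 - \frac{1}{-176 + 49} = 4 - \frac{1}{-127} = 4 - - \frac{1}{127} = 4 + \frac{1}{127} = \frac{509}{127}$)
$\frac{9755 + B{\left(98 \right)}}{7733 + O} = \frac{9755 + \frac{509}{127}}{7733 - \frac{8745679}{255882}} = \frac{1239394}{127 \cdot \frac{1969989827}{255882}} = \frac{1239394}{127} \cdot \frac{255882}{1969989827} = \frac{24395278116}{19245285233}$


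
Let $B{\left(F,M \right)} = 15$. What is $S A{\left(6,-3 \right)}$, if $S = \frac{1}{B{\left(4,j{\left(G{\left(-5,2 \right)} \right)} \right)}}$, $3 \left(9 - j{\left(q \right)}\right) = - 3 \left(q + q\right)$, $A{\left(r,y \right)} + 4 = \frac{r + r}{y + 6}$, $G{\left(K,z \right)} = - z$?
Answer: $0$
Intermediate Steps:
$A{\left(r,y \right)} = -4 + \frac{2 r}{6 + y}$ ($A{\left(r,y \right)} = -4 + \frac{r + r}{y + 6} = -4 + \frac{2 r}{6 + y}$)
$j{\left(q \right)} = 9 + 2 q$ ($j{\left(q \right)} = 9 - \frac{\left(-3\right) \left(q + q\right)}{3} = 9 - \frac{\left(-3\right) 2 q}{3} = 9 - \frac{\left(-6\right) q}{3} = 9 + 2 q$)
$S = \frac{1}{15} \approx 0.066667$
$S A{\left(6,-3 \right)} = \frac{2 \frac{1}{6 - 3} \left(-12 + 6 - -6\right)}{15} = \frac{2 \cdot \frac{1}{3} \left(-12 + 6 + 6\right)}{15} = \frac{2 \cdot \frac{1}{3} \cdot 0}{15} = \frac{1}{15} \cdot 0 = 0$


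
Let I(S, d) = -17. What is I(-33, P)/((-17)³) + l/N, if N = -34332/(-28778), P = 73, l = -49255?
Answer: -204823009189/4960974 ≈ -41287.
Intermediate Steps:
N = 17166/14389 (N = -34332*(-1/28778) = 17166/14389 ≈ 1.1930)
I(-33, P)/((-17)³) + l/N = -17/((-17)³) - 49255/17166/14389 = -17/(-4913) - 49255*14389/17166 = -17*(-1/4913) - 708730195/17166 = 1/289 - 708730195/17166 = -204823009189/4960974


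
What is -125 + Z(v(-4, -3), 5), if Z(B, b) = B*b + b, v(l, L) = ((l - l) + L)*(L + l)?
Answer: -15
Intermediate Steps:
v(l, L) = L*(L + l) (v(l, L) = (0 + L)*(L + l) = L*(L + l))
Z(B, b) = b + B*b
-125 + Z(v(-4, -3), 5) = -125 + 5*(1 - 3*(-3 - 4)) = -125 + 5*(1 - 3*(-7)) = -125 + 5*(1 + 21) = -125 + 5*22 = -125 + 110 = -15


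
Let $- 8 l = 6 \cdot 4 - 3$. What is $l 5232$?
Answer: $-13734$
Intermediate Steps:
$l = - \frac{21}{8}$ ($l = - \frac{6 \cdot 4 - 3}{8} = - \frac{24 - 3}{8} = \left(- \frac{1}{8}\right) 21 = - \frac{21}{8} \approx -2.625$)
$l 5232 = \left(- \frac{21}{8}\right) 5232 = -13734$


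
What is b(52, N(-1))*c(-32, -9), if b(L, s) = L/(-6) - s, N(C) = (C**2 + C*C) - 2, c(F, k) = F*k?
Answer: -2496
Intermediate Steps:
N(C) = -2 + 2*C**2 (N(C) = (C**2 + C**2) - 2 = 2*C**2 - 2 = -2 + 2*C**2)
b(L, s) = -s - L/6 (b(L, s) = L*(-1/6) - s = -L/6 - s = -s - L/6)
b(52, N(-1))*c(-32, -9) = (-(-2 + 2*(-1)**2) - 1/6*52)*(-32*(-9)) = (-(-2 + 2*1) - 26/3)*288 = (-(-2 + 2) - 26/3)*288 = (-1*0 - 26/3)*288 = (0 - 26/3)*288 = -26/3*288 = -2496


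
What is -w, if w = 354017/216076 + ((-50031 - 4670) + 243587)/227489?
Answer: -121348704649/49154913164 ≈ -2.4687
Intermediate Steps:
w = 121348704649/49154913164 (w = 354017*(1/216076) + (-54701 + 243587)*(1/227489) = 354017/216076 + 188886*(1/227489) = 354017/216076 + 188886/227489 = 121348704649/49154913164 ≈ 2.4687)
-w = -1*121348704649/49154913164 = -121348704649/49154913164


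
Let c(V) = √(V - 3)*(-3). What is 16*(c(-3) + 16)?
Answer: 256 - 48*I*√6 ≈ 256.0 - 117.58*I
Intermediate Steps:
c(V) = -3*√(-3 + V) (c(V) = √(-3 + V)*(-3) = -3*√(-3 + V))
16*(c(-3) + 16) = 16*(-3*√(-3 - 3) + 16) = 16*(-3*I*√6 + 16) = 16*(16 - 3*I*√6) = 256 - 48*I*√6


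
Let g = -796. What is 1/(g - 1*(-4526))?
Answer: 1/3730 ≈ 0.00026810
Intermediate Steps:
1/(g - 1*(-4526)) = 1/(-796 - 1*(-4526)) = 1/(-796 + 4526) = 1/3730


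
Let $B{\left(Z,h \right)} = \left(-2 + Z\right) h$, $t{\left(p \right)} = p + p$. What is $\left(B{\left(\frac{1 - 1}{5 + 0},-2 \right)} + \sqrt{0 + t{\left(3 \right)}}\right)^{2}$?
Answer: $22 + 8 \sqrt{6} \approx 41.596$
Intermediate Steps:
$t{\left(p \right)} = 2 p$
$B{\left(Z,h \right)} = h \left(-2 + Z\right)$
$\left(B{\left(\frac{1 - 1}{5 + 0},-2 \right)} + \sqrt{0 + t{\left(3 \right)}}\right)^{2} = \left(- 2 \left(-2 + \frac{1 - 1}{5 + 0}\right) + \sqrt{0 + 2 \cdot 3}\right)^{2} = \left(- 2 \left(-2 + \frac{0}{5}\right) + \sqrt{0 + 6}\right)^{2} = \left(- 2 \left(-2 + 0 \cdot \frac{1}{5}\right) + \sqrt{6}\right)^{2} = \left(- 2 \left(-2 + 0\right) + \sqrt{6}\right)^{2} = \left(\left(-2\right) \left(-2\right) + \sqrt{6}\right)^{2} = \left(4 + \sqrt{6}\right)^{2}$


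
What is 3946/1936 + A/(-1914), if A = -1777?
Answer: 249839/84216 ≈ 2.9666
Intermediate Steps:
3946/1936 + A/(-1914) = 3946/1936 - 1777/(-1914) = 3946*(1/1936) - 1777*(-1/1914) = 1973/968 + 1777/1914 = 249839/84216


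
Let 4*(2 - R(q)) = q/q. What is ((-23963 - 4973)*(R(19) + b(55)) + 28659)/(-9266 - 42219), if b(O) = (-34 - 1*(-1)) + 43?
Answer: 44477/7355 ≈ 6.0472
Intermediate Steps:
b(O) = 10 (b(O) = (-34 + 1) + 43 = -33 + 43 = 10)
R(q) = 7/4 (R(q) = 2 - q/(4*q) = 2 - ¼*1 = 2 - ¼ = 7/4)
((-23963 - 4973)*(R(19) + b(55)) + 28659)/(-9266 - 42219) = ((-23963 - 4973)*(7/4 + 10) + 28659)/(-9266 - 42219) = (-28936*47/4 + 28659)/(-51485) = (-339998 + 28659)*(-1/51485) = -311339*(-1/51485) = 44477/7355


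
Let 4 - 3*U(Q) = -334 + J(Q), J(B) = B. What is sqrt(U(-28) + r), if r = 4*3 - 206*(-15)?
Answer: 2*sqrt(806) ≈ 56.780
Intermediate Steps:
U(Q) = 338/3 - Q/3 (U(Q) = 4/3 - (-334 + Q)/3 = 4/3 + (334/3 - Q/3) = 338/3 - Q/3)
r = 3102 (r = 12 + 3090 = 3102)
sqrt(U(-28) + r) = sqrt((338/3 - 1/3*(-28)) + 3102) = sqrt((338/3 + 28/3) + 3102) = sqrt(122 + 3102) = sqrt(3224) = 2*sqrt(806)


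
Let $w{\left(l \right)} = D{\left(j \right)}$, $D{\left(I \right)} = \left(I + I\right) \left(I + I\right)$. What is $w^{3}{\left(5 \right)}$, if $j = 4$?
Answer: $262144$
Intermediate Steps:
$D{\left(I \right)} = 4 I^{2}$ ($D{\left(I \right)} = 2 I 2 I = 4 I^{2}$)
$w{\left(l \right)} = 64$ ($w{\left(l \right)} = 4 \cdot 4^{2} = 4 \cdot 16 = 64$)
$w^{3}{\left(5 \right)} = 64^{3} = 262144$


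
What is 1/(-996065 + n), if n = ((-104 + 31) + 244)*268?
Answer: -1/950237 ≈ -1.0524e-6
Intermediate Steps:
n = 45828 (n = (-73 + 244)*268 = 171*268 = 45828)
1/(-996065 + n) = 1/(-996065 + 45828) = 1/(-950237) = -1/950237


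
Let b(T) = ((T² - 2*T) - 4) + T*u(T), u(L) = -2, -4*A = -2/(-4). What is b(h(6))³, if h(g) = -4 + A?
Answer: 6740558369/262144 ≈ 25713.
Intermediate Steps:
A = -⅛ (A = -(-1)/(2*(-4)) = -(-1)*(-1)/(2*4) = -¼*½ = -⅛ ≈ -0.12500)
h(g) = -33/8 (h(g) = -4 - ⅛ = -33/8)
b(T) = -4 + T² - 4*T (b(T) = ((T² - 2*T) - 4) + T*(-2) = (-4 + T² - 2*T) - 2*T = -4 + T² - 4*T)
b(h(6))³ = (-4 + (-33/8)² - 4*(-33/8))³ = (-4 + 1089/64 + 33/2)³ = (1889/64)³ = 6740558369/262144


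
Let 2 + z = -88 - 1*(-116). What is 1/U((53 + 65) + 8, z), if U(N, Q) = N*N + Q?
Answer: 1/15902 ≈ 6.2885e-5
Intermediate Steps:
z = 26 (z = -2 + (-88 - 1*(-116)) = -2 + (-88 + 116) = -2 + 28 = 26)
U(N, Q) = Q + N² (U(N, Q) = N² + Q = Q + N²)
1/U((53 + 65) + 8, z) = 1/(26 + ((53 + 65) + 8)²) = 1/(26 + (118 + 8)²) = 1/(26 + 126²) = 1/(26 + 15876) = 1/15902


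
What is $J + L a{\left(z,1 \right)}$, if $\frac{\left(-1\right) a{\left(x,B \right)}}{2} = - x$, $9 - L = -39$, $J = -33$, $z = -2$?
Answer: $-225$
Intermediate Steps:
$L = 48$ ($L = 9 - -39 = 9 + 39 = 48$)
$a{\left(x,B \right)} = 2 x$ ($a{\left(x,B \right)} = - 2 \left(- x\right) = 2 x$)
$J + L a{\left(z,1 \right)} = -33 + 48 \cdot 2 \left(-2\right) = -33 + 48 \left(-4\right) = -33 - 192 = -225$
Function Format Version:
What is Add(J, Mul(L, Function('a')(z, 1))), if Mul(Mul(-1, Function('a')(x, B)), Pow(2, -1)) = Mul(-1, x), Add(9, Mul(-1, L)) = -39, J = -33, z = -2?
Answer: -225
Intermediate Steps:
L = 48 (L = Add(9, Mul(-1, -39)) = Add(9, 39) = 48)
Function('a')(x, B) = Mul(2, x) (Function('a')(x, B) = Mul(-2, Mul(-1, x)) = Mul(2, x))
Add(J, Mul(L, Function('a')(z, 1))) = Add(-33, Mul(48, Mul(2, -2))) = Add(-33, Mul(48, -4)) = Add(-33, -192) = -225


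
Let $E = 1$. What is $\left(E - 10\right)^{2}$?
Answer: $81$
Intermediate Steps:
$\left(E - 10\right)^{2} = \left(1 - 10\right)^{2} = \left(-9\right)^{2} = 81$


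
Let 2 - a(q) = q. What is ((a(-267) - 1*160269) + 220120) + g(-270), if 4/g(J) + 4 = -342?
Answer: 10400758/173 ≈ 60120.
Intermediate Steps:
g(J) = -2/173 (g(J) = 4/(-4 - 342) = 4/(-346) = 4*(-1/346) = -2/173)
a(q) = 2 - q
((a(-267) - 1*160269) + 220120) + g(-270) = (((2 - 1*(-267)) - 1*160269) + 220120) - 2/173 = (((2 + 267) - 160269) + 220120) - 2/173 = ((269 - 160269) + 220120) - 2/173 = (-160000 + 220120) - 2/173 = 60120 - 2/173 = 10400758/173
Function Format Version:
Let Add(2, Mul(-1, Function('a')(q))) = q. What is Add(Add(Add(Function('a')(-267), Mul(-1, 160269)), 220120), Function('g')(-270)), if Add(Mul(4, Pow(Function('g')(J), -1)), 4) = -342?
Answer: Rational(10400758, 173) ≈ 60120.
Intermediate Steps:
Function('g')(J) = Rational(-2, 173) (Function('g')(J) = Mul(4, Pow(Add(-4, -342), -1)) = Mul(4, Pow(-346, -1)) = Mul(4, Rational(-1, 346)) = Rational(-2, 173))
Function('a')(q) = Add(2, Mul(-1, q))
Add(Add(Add(Function('a')(-267), Mul(-1, 160269)), 220120), Function('g')(-270)) = Add(Add(Add(Add(2, Mul(-1, -267)), Mul(-1, 160269)), 220120), Rational(-2, 173)) = Add(Add(Add(Add(2, 267), -160269), 220120), Rational(-2, 173)) = Add(Add(Add(269, -160269), 220120), Rational(-2, 173)) = Add(Add(-160000, 220120), Rational(-2, 173)) = Add(60120, Rational(-2, 173)) = Rational(10400758, 173)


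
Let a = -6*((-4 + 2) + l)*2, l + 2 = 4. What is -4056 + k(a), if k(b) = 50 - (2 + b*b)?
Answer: -4008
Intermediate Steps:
l = 2 (l = -2 + 4 = 2)
a = 0 (a = -6*((-4 + 2) + 2)*2 = -6*(-2 + 2)*2 = -6*0*2 = 0*2 = 0)
k(b) = 48 - b² (k(b) = 50 - (2 + b²) = 50 + (-2 - b²) = 48 - b²)
-4056 + k(a) = -4056 + (48 - 1*0²) = -4056 + (48 - 1*0) = -4056 + (48 + 0) = -4056 + 48 = -4008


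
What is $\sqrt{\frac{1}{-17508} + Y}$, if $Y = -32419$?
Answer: $\frac{i \sqrt{2484349540581}}{8754} \approx 180.05 i$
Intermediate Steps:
$\sqrt{\frac{1}{-17508} + Y} = \sqrt{\frac{1}{-17508} - 32419} = \sqrt{- \frac{1}{17508} - 32419} = \sqrt{- \frac{567591853}{17508}} = \frac{i \sqrt{2484349540581}}{8754}$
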